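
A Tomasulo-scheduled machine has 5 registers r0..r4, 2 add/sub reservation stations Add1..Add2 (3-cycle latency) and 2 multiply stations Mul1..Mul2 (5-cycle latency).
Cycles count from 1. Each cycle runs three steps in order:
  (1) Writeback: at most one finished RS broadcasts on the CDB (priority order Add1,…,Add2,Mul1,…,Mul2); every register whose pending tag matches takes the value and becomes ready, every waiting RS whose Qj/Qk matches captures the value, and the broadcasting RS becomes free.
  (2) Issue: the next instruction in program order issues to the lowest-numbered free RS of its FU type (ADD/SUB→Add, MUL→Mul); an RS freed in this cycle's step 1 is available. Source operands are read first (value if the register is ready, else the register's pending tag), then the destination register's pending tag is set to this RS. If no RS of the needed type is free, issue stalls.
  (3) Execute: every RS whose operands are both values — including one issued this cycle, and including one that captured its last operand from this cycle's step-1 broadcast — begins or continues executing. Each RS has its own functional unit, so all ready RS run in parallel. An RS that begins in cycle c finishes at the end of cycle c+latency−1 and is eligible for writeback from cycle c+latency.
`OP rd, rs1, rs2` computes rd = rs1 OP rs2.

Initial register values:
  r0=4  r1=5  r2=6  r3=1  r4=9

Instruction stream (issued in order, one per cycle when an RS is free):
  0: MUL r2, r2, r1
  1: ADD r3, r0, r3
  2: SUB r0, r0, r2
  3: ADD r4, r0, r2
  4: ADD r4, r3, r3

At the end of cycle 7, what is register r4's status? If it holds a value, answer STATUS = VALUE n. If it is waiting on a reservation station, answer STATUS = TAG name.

STATUS = TAG Add1

c1: issue MUL r2<-Mul1 | r0:4,r1:5,r2:Mul1,r3:1,r4:9
c2: issue ADD r3<-Add1 | r0:4,r1:5,r2:Mul1,r3:Add1,r4:9
c3: issue SUB r0<-Add2 | r0:Add2,r1:5,r2:Mul1,r3:Add1,r4:9
c4: stall | r0:Add2,r1:5,r2:Mul1,r3:Add1,r4:9
c5: CDB Add1=5; issue ADD r4<-Add1 | r0:Add2,r1:5,r2:Mul1,r3:5,r4:Add1
c6: CDB Mul1=30; stall | r0:Add2,r1:5,r2:30,r3:5,r4:Add1
c7: stall | r0:Add2,r1:5,r2:30,r3:5,r4:Add1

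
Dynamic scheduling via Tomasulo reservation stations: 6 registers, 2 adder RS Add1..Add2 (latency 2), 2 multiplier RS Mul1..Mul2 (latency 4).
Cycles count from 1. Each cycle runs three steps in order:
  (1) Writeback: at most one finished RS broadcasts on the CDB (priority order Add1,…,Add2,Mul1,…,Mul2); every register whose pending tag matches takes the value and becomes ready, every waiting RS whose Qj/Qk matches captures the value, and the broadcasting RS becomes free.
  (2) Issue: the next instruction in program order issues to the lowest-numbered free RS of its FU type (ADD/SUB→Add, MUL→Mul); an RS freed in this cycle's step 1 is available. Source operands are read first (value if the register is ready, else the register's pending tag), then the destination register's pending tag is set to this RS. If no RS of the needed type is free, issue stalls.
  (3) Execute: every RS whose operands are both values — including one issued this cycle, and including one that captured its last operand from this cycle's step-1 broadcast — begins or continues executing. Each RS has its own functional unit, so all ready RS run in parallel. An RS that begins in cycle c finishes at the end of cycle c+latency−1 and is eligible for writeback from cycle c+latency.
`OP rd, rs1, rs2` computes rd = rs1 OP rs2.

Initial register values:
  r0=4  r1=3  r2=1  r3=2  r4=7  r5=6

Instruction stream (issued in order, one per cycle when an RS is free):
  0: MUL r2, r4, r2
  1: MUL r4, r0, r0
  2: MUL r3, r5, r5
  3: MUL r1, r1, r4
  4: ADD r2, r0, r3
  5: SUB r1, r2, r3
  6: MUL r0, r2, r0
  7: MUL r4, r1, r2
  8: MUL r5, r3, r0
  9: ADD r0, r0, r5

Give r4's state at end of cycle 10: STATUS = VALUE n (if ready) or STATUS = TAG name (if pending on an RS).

cycle 1: issue MUL r2<-Mul1 // r0:4,r1:3,r2:Mul1,r3:2,r4:7,r5:6
cycle 2: issue MUL r4<-Mul2 // r0:4,r1:3,r2:Mul1,r3:2,r4:Mul2,r5:6
cycle 3: stall // r0:4,r1:3,r2:Mul1,r3:2,r4:Mul2,r5:6
cycle 4: stall // r0:4,r1:3,r2:Mul1,r3:2,r4:Mul2,r5:6
cycle 5: CDB Mul1=7; issue MUL r3<-Mul1 // r0:4,r1:3,r2:7,r3:Mul1,r4:Mul2,r5:6
cycle 6: CDB Mul2=16; issue MUL r1<-Mul2 // r0:4,r1:Mul2,r2:7,r3:Mul1,r4:16,r5:6
cycle 7: issue ADD r2<-Add1 // r0:4,r1:Mul2,r2:Add1,r3:Mul1,r4:16,r5:6
cycle 8: issue SUB r1<-Add2 // r0:4,r1:Add2,r2:Add1,r3:Mul1,r4:16,r5:6
cycle 9: CDB Mul1=36; issue MUL r0<-Mul1 // r0:Mul1,r1:Add2,r2:Add1,r3:36,r4:16,r5:6
cycle 10: CDB Mul2=48; issue MUL r4<-Mul2 // r0:Mul1,r1:Add2,r2:Add1,r3:36,r4:Mul2,r5:6

STATUS = TAG Mul2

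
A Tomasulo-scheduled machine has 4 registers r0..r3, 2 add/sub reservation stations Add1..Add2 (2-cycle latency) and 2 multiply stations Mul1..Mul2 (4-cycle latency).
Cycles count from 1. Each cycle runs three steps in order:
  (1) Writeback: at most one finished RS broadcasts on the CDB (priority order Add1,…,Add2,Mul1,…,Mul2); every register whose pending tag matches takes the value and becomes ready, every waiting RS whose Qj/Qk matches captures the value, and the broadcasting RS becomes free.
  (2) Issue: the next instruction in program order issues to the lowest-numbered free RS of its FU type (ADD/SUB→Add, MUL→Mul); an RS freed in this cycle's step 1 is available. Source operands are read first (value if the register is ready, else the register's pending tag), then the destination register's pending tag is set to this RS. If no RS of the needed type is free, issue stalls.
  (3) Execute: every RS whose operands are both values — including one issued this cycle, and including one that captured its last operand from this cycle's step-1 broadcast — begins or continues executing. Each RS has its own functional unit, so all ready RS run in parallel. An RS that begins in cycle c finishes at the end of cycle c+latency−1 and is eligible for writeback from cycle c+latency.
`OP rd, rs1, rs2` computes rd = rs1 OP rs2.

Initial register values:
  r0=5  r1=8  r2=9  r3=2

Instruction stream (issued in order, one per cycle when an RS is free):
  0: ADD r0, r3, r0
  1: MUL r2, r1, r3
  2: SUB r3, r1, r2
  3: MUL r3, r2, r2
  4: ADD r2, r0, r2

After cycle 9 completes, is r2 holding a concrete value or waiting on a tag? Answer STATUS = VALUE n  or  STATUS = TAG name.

  c1: issue ADD r0<-Add1  regs: r0:Add1,r1:8,r2:9,r3:2
  c2: issue MUL r2<-Mul1  regs: r0:Add1,r1:8,r2:Mul1,r3:2
  c3: CDB Add1=7; issue SUB r3<-Add1  regs: r0:7,r1:8,r2:Mul1,r3:Add1
  c4: issue MUL r3<-Mul2  regs: r0:7,r1:8,r2:Mul1,r3:Mul2
  c5: issue ADD r2<-Add2  regs: r0:7,r1:8,r2:Add2,r3:Mul2
  c6: CDB Mul1=16  regs: r0:7,r1:8,r2:Add2,r3:Mul2
  c7: -  regs: r0:7,r1:8,r2:Add2,r3:Mul2
  c8: CDB Add1=-8  regs: r0:7,r1:8,r2:Add2,r3:Mul2
  c9: CDB Add2=23  regs: r0:7,r1:8,r2:23,r3:Mul2

STATUS = VALUE 23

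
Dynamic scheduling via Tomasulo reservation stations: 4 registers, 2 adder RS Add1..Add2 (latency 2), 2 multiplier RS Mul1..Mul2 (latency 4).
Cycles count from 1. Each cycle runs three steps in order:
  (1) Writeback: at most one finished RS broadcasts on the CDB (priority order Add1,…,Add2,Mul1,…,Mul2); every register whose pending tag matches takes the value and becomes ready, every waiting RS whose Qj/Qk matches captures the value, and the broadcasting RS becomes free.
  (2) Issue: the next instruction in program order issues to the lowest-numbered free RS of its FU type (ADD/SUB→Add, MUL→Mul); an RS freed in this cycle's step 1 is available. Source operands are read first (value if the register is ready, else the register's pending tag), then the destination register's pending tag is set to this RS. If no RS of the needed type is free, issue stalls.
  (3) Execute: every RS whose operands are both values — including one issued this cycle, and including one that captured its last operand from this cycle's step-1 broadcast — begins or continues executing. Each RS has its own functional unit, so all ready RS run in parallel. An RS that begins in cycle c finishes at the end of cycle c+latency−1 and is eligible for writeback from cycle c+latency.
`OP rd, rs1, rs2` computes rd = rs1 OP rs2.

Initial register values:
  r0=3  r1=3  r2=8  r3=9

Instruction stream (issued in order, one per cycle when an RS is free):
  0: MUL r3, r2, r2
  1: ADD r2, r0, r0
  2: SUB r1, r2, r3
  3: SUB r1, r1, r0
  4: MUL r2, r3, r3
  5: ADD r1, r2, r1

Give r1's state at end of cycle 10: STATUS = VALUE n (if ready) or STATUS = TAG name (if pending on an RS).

c1: issue MUL r3<-Mul1 | r0:3,r1:3,r2:8,r3:Mul1
c2: issue ADD r2<-Add1 | r0:3,r1:3,r2:Add1,r3:Mul1
c3: issue SUB r1<-Add2 | r0:3,r1:Add2,r2:Add1,r3:Mul1
c4: CDB Add1=6; issue SUB r1<-Add1 | r0:3,r1:Add1,r2:6,r3:Mul1
c5: CDB Mul1=64; issue MUL r2<-Mul1 | r0:3,r1:Add1,r2:Mul1,r3:64
c6: stall | r0:3,r1:Add1,r2:Mul1,r3:64
c7: CDB Add2=-58; issue ADD r1<-Add2 | r0:3,r1:Add2,r2:Mul1,r3:64
c8: - | r0:3,r1:Add2,r2:Mul1,r3:64
c9: CDB Add1=-61 | r0:3,r1:Add2,r2:Mul1,r3:64
c10: CDB Mul1=4096 | r0:3,r1:Add2,r2:4096,r3:64

STATUS = TAG Add2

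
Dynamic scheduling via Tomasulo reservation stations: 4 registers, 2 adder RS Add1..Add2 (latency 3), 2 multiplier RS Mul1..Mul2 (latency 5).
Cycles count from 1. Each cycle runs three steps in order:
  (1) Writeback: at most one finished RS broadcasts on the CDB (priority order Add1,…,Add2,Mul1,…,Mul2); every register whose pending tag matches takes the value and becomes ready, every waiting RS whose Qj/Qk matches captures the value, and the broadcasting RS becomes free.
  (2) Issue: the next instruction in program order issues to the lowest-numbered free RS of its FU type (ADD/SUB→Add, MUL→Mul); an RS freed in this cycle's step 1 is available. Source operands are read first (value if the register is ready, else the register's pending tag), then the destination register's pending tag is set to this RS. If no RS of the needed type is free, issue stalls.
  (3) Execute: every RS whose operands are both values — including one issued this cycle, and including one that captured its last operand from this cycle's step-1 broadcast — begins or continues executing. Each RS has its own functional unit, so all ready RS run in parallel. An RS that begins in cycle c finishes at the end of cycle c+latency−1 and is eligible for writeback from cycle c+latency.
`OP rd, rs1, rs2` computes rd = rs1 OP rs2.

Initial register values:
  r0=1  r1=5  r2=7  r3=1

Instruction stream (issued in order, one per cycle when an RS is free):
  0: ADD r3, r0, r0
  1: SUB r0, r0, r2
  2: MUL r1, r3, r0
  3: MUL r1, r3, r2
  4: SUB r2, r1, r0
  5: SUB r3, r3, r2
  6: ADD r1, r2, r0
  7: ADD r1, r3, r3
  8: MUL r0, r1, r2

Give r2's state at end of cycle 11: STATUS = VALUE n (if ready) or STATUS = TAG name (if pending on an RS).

cycle 1: issue ADD r3<-Add1 // r0:1,r1:5,r2:7,r3:Add1
cycle 2: issue SUB r0<-Add2 // r0:Add2,r1:5,r2:7,r3:Add1
cycle 3: issue MUL r1<-Mul1 // r0:Add2,r1:Mul1,r2:7,r3:Add1
cycle 4: CDB Add1=2; issue MUL r1<-Mul2 // r0:Add2,r1:Mul2,r2:7,r3:2
cycle 5: CDB Add2=-6; issue SUB r2<-Add1 // r0:-6,r1:Mul2,r2:Add1,r3:2
cycle 6: issue SUB r3<-Add2 // r0:-6,r1:Mul2,r2:Add1,r3:Add2
cycle 7: stall // r0:-6,r1:Mul2,r2:Add1,r3:Add2
cycle 8: stall // r0:-6,r1:Mul2,r2:Add1,r3:Add2
cycle 9: CDB Mul2=14; stall // r0:-6,r1:14,r2:Add1,r3:Add2
cycle 10: CDB Mul1=-12; stall // r0:-6,r1:14,r2:Add1,r3:Add2
cycle 11: stall // r0:-6,r1:14,r2:Add1,r3:Add2

STATUS = TAG Add1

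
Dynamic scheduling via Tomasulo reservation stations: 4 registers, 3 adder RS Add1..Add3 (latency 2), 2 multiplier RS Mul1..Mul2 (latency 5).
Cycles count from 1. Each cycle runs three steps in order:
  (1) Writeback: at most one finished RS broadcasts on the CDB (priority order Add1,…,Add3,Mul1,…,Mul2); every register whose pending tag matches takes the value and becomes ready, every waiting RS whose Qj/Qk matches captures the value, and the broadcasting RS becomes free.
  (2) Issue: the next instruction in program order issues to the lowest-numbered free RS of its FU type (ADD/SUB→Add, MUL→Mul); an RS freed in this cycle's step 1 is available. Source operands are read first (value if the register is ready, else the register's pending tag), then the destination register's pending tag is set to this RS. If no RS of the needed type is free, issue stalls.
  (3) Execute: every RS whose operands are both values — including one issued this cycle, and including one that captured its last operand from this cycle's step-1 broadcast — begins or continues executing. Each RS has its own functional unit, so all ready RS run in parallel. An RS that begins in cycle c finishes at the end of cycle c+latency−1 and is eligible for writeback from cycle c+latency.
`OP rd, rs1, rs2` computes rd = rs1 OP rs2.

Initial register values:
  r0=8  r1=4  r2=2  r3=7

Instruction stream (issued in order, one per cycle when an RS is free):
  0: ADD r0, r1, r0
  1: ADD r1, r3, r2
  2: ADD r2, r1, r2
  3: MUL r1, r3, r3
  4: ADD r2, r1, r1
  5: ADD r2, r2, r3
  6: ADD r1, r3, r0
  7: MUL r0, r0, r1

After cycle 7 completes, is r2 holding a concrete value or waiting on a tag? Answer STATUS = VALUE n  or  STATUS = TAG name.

STATUS = TAG Add1

  c1: issue ADD r0<-Add1  regs: r0:Add1,r1:4,r2:2,r3:7
  c2: issue ADD r1<-Add2  regs: r0:Add1,r1:Add2,r2:2,r3:7
  c3: CDB Add1=12; issue ADD r2<-Add1  regs: r0:12,r1:Add2,r2:Add1,r3:7
  c4: CDB Add2=9; issue MUL r1<-Mul1  regs: r0:12,r1:Mul1,r2:Add1,r3:7
  c5: issue ADD r2<-Add2  regs: r0:12,r1:Mul1,r2:Add2,r3:7
  c6: CDB Add1=11; issue ADD r2<-Add1  regs: r0:12,r1:Mul1,r2:Add1,r3:7
  c7: issue ADD r1<-Add3  regs: r0:12,r1:Add3,r2:Add1,r3:7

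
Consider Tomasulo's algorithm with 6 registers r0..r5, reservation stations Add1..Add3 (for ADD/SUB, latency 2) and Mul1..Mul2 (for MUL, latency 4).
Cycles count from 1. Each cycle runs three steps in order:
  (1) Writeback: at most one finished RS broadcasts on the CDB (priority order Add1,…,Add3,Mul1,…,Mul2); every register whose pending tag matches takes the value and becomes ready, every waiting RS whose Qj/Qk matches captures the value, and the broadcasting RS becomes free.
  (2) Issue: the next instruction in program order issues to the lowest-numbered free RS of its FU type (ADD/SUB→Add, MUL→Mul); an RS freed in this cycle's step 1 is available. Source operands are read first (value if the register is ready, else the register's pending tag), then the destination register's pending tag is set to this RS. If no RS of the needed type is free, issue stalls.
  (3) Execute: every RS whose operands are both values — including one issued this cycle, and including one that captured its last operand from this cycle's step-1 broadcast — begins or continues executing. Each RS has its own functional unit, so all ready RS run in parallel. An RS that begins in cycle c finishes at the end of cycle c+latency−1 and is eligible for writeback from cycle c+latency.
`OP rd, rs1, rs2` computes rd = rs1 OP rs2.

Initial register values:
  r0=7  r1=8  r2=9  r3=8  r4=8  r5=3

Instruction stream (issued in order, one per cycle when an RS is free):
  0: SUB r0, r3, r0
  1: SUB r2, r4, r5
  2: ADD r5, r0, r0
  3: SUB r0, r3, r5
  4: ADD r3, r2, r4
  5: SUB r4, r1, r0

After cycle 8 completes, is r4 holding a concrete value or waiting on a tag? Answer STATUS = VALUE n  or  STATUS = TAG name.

  c1: issue SUB r0<-Add1  regs: r0:Add1,r1:8,r2:9,r3:8,r4:8,r5:3
  c2: issue SUB r2<-Add2  regs: r0:Add1,r1:8,r2:Add2,r3:8,r4:8,r5:3
  c3: CDB Add1=1; issue ADD r5<-Add1  regs: r0:1,r1:8,r2:Add2,r3:8,r4:8,r5:Add1
  c4: CDB Add2=5; issue SUB r0<-Add2  regs: r0:Add2,r1:8,r2:5,r3:8,r4:8,r5:Add1
  c5: CDB Add1=2; issue ADD r3<-Add1  regs: r0:Add2,r1:8,r2:5,r3:Add1,r4:8,r5:2
  c6: issue SUB r4<-Add3  regs: r0:Add2,r1:8,r2:5,r3:Add1,r4:Add3,r5:2
  c7: CDB Add1=13  regs: r0:Add2,r1:8,r2:5,r3:13,r4:Add3,r5:2
  c8: CDB Add2=6  regs: r0:6,r1:8,r2:5,r3:13,r4:Add3,r5:2

STATUS = TAG Add3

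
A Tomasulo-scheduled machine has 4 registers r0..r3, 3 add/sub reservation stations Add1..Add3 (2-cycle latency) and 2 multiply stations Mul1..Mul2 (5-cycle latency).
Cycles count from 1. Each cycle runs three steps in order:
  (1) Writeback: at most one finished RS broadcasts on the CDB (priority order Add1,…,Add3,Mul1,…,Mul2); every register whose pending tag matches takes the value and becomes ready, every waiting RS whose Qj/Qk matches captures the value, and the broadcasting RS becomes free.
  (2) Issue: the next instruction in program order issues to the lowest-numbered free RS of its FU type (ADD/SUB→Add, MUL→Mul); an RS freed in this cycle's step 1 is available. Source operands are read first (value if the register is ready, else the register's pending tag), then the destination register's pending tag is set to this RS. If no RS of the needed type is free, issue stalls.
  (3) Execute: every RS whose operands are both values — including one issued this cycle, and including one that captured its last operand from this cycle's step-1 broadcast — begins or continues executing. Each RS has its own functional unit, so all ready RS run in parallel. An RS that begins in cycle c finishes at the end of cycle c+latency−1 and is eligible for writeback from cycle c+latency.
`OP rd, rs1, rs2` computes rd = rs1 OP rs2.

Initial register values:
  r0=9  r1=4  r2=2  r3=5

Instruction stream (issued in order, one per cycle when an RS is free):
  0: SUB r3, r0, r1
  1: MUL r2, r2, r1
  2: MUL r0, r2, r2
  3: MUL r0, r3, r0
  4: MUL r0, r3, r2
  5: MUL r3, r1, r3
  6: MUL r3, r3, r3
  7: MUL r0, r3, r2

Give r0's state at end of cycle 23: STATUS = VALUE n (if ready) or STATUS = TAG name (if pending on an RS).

cycle 1: issue SUB r3<-Add1 // r0:9,r1:4,r2:2,r3:Add1
cycle 2: issue MUL r2<-Mul1 // r0:9,r1:4,r2:Mul1,r3:Add1
cycle 3: CDB Add1=5; issue MUL r0<-Mul2 // r0:Mul2,r1:4,r2:Mul1,r3:5
cycle 4: stall // r0:Mul2,r1:4,r2:Mul1,r3:5
cycle 5: stall // r0:Mul2,r1:4,r2:Mul1,r3:5
cycle 6: stall // r0:Mul2,r1:4,r2:Mul1,r3:5
cycle 7: CDB Mul1=8; issue MUL r0<-Mul1 // r0:Mul1,r1:4,r2:8,r3:5
cycle 8: stall // r0:Mul1,r1:4,r2:8,r3:5
cycle 9: stall // r0:Mul1,r1:4,r2:8,r3:5
cycle 10: stall // r0:Mul1,r1:4,r2:8,r3:5
cycle 11: stall // r0:Mul1,r1:4,r2:8,r3:5
cycle 12: CDB Mul2=64; issue MUL r0<-Mul2 // r0:Mul2,r1:4,r2:8,r3:5
cycle 13: stall // r0:Mul2,r1:4,r2:8,r3:5
cycle 14: stall // r0:Mul2,r1:4,r2:8,r3:5
cycle 15: stall // r0:Mul2,r1:4,r2:8,r3:5
cycle 16: stall // r0:Mul2,r1:4,r2:8,r3:5
cycle 17: CDB Mul1=320; issue MUL r3<-Mul1 // r0:Mul2,r1:4,r2:8,r3:Mul1
cycle 18: CDB Mul2=40; issue MUL r3<-Mul2 // r0:40,r1:4,r2:8,r3:Mul2
cycle 19: stall // r0:40,r1:4,r2:8,r3:Mul2
cycle 20: stall // r0:40,r1:4,r2:8,r3:Mul2
cycle 21: stall // r0:40,r1:4,r2:8,r3:Mul2
cycle 22: CDB Mul1=20; issue MUL r0<-Mul1 // r0:Mul1,r1:4,r2:8,r3:Mul2
cycle 23: - // r0:Mul1,r1:4,r2:8,r3:Mul2

STATUS = TAG Mul1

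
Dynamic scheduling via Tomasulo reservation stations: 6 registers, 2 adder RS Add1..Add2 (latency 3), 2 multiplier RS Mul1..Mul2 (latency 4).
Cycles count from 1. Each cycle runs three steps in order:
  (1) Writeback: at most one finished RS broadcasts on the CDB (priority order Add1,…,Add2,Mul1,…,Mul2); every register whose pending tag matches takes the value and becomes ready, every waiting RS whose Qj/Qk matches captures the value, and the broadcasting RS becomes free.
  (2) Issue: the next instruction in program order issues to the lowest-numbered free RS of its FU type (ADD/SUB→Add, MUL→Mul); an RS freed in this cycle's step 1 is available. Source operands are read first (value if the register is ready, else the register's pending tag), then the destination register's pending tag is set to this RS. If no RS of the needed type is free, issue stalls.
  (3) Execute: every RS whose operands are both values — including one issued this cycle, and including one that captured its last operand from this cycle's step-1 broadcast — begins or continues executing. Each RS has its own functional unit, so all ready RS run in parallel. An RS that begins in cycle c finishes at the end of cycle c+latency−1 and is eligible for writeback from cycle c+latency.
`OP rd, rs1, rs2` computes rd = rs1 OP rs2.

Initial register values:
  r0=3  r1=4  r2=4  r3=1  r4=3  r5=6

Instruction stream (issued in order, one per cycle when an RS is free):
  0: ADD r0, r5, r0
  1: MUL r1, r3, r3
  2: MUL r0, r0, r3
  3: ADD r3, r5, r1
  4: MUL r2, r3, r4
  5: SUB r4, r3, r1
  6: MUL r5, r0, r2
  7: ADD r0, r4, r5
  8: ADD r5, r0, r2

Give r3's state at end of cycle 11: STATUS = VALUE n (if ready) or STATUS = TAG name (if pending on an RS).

STATUS = VALUE 7

  c1: issue ADD r0<-Add1  regs: r0:Add1,r1:4,r2:4,r3:1,r4:3,r5:6
  c2: issue MUL r1<-Mul1  regs: r0:Add1,r1:Mul1,r2:4,r3:1,r4:3,r5:6
  c3: issue MUL r0<-Mul2  regs: r0:Mul2,r1:Mul1,r2:4,r3:1,r4:3,r5:6
  c4: CDB Add1=9; issue ADD r3<-Add1  regs: r0:Mul2,r1:Mul1,r2:4,r3:Add1,r4:3,r5:6
  c5: stall  regs: r0:Mul2,r1:Mul1,r2:4,r3:Add1,r4:3,r5:6
  c6: CDB Mul1=1; issue MUL r2<-Mul1  regs: r0:Mul2,r1:1,r2:Mul1,r3:Add1,r4:3,r5:6
  c7: issue SUB r4<-Add2  regs: r0:Mul2,r1:1,r2:Mul1,r3:Add1,r4:Add2,r5:6
  c8: CDB Mul2=9; issue MUL r5<-Mul2  regs: r0:9,r1:1,r2:Mul1,r3:Add1,r4:Add2,r5:Mul2
  c9: CDB Add1=7; issue ADD r0<-Add1  regs: r0:Add1,r1:1,r2:Mul1,r3:7,r4:Add2,r5:Mul2
  c10: stall  regs: r0:Add1,r1:1,r2:Mul1,r3:7,r4:Add2,r5:Mul2
  c11: stall  regs: r0:Add1,r1:1,r2:Mul1,r3:7,r4:Add2,r5:Mul2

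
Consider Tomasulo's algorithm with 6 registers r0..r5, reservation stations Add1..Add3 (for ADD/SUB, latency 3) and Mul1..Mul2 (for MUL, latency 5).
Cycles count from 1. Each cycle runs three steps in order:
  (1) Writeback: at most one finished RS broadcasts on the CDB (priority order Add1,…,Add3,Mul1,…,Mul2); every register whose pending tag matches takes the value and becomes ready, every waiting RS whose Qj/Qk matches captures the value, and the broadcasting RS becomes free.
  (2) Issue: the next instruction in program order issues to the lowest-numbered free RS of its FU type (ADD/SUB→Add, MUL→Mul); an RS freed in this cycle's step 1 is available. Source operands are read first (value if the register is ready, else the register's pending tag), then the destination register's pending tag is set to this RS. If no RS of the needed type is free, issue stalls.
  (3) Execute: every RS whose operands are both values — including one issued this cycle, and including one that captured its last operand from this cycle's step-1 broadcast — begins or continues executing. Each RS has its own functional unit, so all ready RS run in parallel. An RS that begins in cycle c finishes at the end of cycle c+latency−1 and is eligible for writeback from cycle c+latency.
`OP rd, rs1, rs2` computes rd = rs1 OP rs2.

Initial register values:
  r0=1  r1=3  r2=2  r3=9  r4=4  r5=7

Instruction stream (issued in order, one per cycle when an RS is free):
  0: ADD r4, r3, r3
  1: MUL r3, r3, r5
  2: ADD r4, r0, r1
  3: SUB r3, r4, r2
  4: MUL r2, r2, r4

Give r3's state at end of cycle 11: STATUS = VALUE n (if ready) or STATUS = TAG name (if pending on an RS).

STATUS = VALUE 2

c1: issue ADD r4<-Add1 | r0:1,r1:3,r2:2,r3:9,r4:Add1,r5:7
c2: issue MUL r3<-Mul1 | r0:1,r1:3,r2:2,r3:Mul1,r4:Add1,r5:7
c3: issue ADD r4<-Add2 | r0:1,r1:3,r2:2,r3:Mul1,r4:Add2,r5:7
c4: CDB Add1=18; issue SUB r3<-Add1 | r0:1,r1:3,r2:2,r3:Add1,r4:Add2,r5:7
c5: issue MUL r2<-Mul2 | r0:1,r1:3,r2:Mul2,r3:Add1,r4:Add2,r5:7
c6: CDB Add2=4 | r0:1,r1:3,r2:Mul2,r3:Add1,r4:4,r5:7
c7: CDB Mul1=63 | r0:1,r1:3,r2:Mul2,r3:Add1,r4:4,r5:7
c8: - | r0:1,r1:3,r2:Mul2,r3:Add1,r4:4,r5:7
c9: CDB Add1=2 | r0:1,r1:3,r2:Mul2,r3:2,r4:4,r5:7
c10: - | r0:1,r1:3,r2:Mul2,r3:2,r4:4,r5:7
c11: CDB Mul2=8 | r0:1,r1:3,r2:8,r3:2,r4:4,r5:7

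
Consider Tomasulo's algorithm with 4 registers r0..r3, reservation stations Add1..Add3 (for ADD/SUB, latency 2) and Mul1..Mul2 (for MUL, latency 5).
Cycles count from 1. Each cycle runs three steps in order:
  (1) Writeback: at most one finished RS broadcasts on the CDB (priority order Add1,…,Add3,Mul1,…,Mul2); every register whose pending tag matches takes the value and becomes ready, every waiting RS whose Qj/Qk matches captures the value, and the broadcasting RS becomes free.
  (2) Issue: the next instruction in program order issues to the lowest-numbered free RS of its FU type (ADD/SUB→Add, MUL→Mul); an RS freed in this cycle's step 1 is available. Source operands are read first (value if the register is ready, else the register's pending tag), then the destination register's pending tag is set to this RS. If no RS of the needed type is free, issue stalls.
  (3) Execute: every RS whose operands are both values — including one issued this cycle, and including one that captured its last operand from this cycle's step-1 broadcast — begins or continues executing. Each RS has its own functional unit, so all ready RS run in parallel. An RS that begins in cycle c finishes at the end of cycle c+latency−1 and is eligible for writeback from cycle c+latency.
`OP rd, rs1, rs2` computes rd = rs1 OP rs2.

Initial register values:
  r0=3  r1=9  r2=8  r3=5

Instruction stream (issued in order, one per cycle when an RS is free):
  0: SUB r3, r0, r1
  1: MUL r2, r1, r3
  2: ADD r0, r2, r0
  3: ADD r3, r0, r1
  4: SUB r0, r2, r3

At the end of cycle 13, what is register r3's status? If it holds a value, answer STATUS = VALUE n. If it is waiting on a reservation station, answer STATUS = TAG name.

STATUS = VALUE -42

cycle 1: issue SUB r3<-Add1 // r0:3,r1:9,r2:8,r3:Add1
cycle 2: issue MUL r2<-Mul1 // r0:3,r1:9,r2:Mul1,r3:Add1
cycle 3: CDB Add1=-6; issue ADD r0<-Add1 // r0:Add1,r1:9,r2:Mul1,r3:-6
cycle 4: issue ADD r3<-Add2 // r0:Add1,r1:9,r2:Mul1,r3:Add2
cycle 5: issue SUB r0<-Add3 // r0:Add3,r1:9,r2:Mul1,r3:Add2
cycle 6: - // r0:Add3,r1:9,r2:Mul1,r3:Add2
cycle 7: - // r0:Add3,r1:9,r2:Mul1,r3:Add2
cycle 8: CDB Mul1=-54 // r0:Add3,r1:9,r2:-54,r3:Add2
cycle 9: - // r0:Add3,r1:9,r2:-54,r3:Add2
cycle 10: CDB Add1=-51 // r0:Add3,r1:9,r2:-54,r3:Add2
cycle 11: - // r0:Add3,r1:9,r2:-54,r3:Add2
cycle 12: CDB Add2=-42 // r0:Add3,r1:9,r2:-54,r3:-42
cycle 13: - // r0:Add3,r1:9,r2:-54,r3:-42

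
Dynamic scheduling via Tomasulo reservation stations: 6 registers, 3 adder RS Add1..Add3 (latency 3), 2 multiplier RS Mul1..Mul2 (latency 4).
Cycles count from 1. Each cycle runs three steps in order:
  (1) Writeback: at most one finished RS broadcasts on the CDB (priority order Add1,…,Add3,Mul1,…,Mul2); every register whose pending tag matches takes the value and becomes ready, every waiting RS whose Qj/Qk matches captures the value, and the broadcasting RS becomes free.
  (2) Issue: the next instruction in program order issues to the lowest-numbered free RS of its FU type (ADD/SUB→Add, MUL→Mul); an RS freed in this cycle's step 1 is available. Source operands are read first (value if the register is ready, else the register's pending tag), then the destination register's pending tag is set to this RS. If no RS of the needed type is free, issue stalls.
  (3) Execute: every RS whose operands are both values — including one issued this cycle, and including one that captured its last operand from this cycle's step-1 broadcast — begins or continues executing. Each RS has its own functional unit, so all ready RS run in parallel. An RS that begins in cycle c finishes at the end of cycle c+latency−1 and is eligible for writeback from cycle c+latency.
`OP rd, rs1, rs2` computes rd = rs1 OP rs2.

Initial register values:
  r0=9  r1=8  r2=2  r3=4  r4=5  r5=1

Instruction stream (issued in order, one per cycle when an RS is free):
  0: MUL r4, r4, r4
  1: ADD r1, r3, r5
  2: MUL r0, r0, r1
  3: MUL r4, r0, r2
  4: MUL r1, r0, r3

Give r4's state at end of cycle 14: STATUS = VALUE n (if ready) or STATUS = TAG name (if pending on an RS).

STATUS = VALUE 90

c1: issue MUL r4<-Mul1 | r0:9,r1:8,r2:2,r3:4,r4:Mul1,r5:1
c2: issue ADD r1<-Add1 | r0:9,r1:Add1,r2:2,r3:4,r4:Mul1,r5:1
c3: issue MUL r0<-Mul2 | r0:Mul2,r1:Add1,r2:2,r3:4,r4:Mul1,r5:1
c4: stall | r0:Mul2,r1:Add1,r2:2,r3:4,r4:Mul1,r5:1
c5: CDB Add1=5; stall | r0:Mul2,r1:5,r2:2,r3:4,r4:Mul1,r5:1
c6: CDB Mul1=25; issue MUL r4<-Mul1 | r0:Mul2,r1:5,r2:2,r3:4,r4:Mul1,r5:1
c7: stall | r0:Mul2,r1:5,r2:2,r3:4,r4:Mul1,r5:1
c8: stall | r0:Mul2,r1:5,r2:2,r3:4,r4:Mul1,r5:1
c9: CDB Mul2=45; issue MUL r1<-Mul2 | r0:45,r1:Mul2,r2:2,r3:4,r4:Mul1,r5:1
c10: - | r0:45,r1:Mul2,r2:2,r3:4,r4:Mul1,r5:1
c11: - | r0:45,r1:Mul2,r2:2,r3:4,r4:Mul1,r5:1
c12: - | r0:45,r1:Mul2,r2:2,r3:4,r4:Mul1,r5:1
c13: CDB Mul1=90 | r0:45,r1:Mul2,r2:2,r3:4,r4:90,r5:1
c14: CDB Mul2=180 | r0:45,r1:180,r2:2,r3:4,r4:90,r5:1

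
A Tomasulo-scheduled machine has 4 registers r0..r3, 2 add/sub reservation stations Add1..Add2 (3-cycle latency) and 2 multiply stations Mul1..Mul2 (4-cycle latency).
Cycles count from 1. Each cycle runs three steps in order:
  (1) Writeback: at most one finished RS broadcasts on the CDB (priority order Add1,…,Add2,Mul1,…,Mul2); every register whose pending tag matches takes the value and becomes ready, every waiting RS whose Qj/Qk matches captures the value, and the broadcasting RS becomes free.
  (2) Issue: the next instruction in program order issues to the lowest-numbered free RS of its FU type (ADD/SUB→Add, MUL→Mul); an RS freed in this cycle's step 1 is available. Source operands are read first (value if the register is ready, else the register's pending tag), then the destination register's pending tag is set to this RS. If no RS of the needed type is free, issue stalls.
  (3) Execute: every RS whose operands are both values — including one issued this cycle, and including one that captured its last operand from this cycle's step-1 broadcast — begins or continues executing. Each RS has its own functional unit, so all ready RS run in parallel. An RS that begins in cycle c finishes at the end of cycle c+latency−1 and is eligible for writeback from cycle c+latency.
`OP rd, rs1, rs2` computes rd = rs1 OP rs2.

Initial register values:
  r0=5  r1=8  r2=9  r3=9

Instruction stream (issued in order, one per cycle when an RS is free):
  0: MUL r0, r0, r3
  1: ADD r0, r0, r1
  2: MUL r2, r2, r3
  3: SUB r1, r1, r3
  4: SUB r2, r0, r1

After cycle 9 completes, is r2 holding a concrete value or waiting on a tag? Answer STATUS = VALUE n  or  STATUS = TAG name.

cycle 1: issue MUL r0<-Mul1 // r0:Mul1,r1:8,r2:9,r3:9
cycle 2: issue ADD r0<-Add1 // r0:Add1,r1:8,r2:9,r3:9
cycle 3: issue MUL r2<-Mul2 // r0:Add1,r1:8,r2:Mul2,r3:9
cycle 4: issue SUB r1<-Add2 // r0:Add1,r1:Add2,r2:Mul2,r3:9
cycle 5: CDB Mul1=45; stall // r0:Add1,r1:Add2,r2:Mul2,r3:9
cycle 6: stall // r0:Add1,r1:Add2,r2:Mul2,r3:9
cycle 7: CDB Add2=-1; issue SUB r2<-Add2 // r0:Add1,r1:-1,r2:Add2,r3:9
cycle 8: CDB Add1=53 // r0:53,r1:-1,r2:Add2,r3:9
cycle 9: CDB Mul2=81 // r0:53,r1:-1,r2:Add2,r3:9

STATUS = TAG Add2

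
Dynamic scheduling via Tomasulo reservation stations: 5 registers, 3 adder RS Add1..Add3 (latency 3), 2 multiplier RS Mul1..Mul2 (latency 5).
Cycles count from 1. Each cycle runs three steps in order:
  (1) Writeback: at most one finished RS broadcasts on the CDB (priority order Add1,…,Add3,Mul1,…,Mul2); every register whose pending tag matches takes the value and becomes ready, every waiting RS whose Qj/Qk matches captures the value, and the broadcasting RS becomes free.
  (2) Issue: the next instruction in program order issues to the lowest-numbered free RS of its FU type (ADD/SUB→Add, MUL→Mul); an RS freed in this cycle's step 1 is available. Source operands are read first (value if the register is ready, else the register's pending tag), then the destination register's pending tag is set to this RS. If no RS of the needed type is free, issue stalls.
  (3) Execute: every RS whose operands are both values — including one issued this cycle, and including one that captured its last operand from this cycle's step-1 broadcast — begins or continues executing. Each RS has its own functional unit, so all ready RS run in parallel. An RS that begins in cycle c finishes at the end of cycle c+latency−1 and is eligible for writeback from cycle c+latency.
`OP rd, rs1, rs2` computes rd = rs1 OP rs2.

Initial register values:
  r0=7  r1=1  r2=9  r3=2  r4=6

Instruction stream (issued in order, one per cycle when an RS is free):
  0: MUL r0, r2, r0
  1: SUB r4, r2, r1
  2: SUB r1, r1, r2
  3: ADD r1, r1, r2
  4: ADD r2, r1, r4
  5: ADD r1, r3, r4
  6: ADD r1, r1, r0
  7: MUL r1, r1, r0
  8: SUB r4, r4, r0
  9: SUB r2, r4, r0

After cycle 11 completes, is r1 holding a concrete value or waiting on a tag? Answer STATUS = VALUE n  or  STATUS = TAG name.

STATUS = TAG Mul1

c1: issue MUL r0<-Mul1 | r0:Mul1,r1:1,r2:9,r3:2,r4:6
c2: issue SUB r4<-Add1 | r0:Mul1,r1:1,r2:9,r3:2,r4:Add1
c3: issue SUB r1<-Add2 | r0:Mul1,r1:Add2,r2:9,r3:2,r4:Add1
c4: issue ADD r1<-Add3 | r0:Mul1,r1:Add3,r2:9,r3:2,r4:Add1
c5: CDB Add1=8; issue ADD r2<-Add1 | r0:Mul1,r1:Add3,r2:Add1,r3:2,r4:8
c6: CDB Add2=-8; issue ADD r1<-Add2 | r0:Mul1,r1:Add2,r2:Add1,r3:2,r4:8
c7: CDB Mul1=63; stall | r0:63,r1:Add2,r2:Add1,r3:2,r4:8
c8: stall | r0:63,r1:Add2,r2:Add1,r3:2,r4:8
c9: CDB Add2=10; issue ADD r1<-Add2 | r0:63,r1:Add2,r2:Add1,r3:2,r4:8
c10: CDB Add3=1; issue MUL r1<-Mul1 | r0:63,r1:Mul1,r2:Add1,r3:2,r4:8
c11: issue SUB r4<-Add3 | r0:63,r1:Mul1,r2:Add1,r3:2,r4:Add3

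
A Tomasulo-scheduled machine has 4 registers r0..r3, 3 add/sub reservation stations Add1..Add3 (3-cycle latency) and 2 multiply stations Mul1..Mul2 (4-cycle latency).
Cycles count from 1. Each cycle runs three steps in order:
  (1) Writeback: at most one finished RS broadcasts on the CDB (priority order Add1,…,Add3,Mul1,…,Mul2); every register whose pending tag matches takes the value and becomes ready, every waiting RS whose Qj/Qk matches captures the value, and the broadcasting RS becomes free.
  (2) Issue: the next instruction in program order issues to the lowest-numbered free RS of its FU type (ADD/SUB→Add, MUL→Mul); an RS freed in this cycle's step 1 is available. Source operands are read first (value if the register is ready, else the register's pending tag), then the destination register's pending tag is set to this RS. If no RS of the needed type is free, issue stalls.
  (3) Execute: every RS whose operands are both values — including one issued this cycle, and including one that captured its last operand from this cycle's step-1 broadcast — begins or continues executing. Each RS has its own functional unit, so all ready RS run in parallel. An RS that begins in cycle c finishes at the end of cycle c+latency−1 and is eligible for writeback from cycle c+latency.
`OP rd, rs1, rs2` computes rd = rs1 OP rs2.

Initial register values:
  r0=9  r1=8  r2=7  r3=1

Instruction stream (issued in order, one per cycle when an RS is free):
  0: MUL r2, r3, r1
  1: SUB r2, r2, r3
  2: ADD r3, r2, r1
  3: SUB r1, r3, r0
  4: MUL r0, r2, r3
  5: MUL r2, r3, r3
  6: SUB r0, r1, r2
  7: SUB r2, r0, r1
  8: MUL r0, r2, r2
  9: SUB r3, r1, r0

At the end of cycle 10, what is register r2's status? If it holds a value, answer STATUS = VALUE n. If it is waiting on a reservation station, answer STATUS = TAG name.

STATUS = TAG Mul2

c1: issue MUL r2<-Mul1 | r0:9,r1:8,r2:Mul1,r3:1
c2: issue SUB r2<-Add1 | r0:9,r1:8,r2:Add1,r3:1
c3: issue ADD r3<-Add2 | r0:9,r1:8,r2:Add1,r3:Add2
c4: issue SUB r1<-Add3 | r0:9,r1:Add3,r2:Add1,r3:Add2
c5: CDB Mul1=8; issue MUL r0<-Mul1 | r0:Mul1,r1:Add3,r2:Add1,r3:Add2
c6: issue MUL r2<-Mul2 | r0:Mul1,r1:Add3,r2:Mul2,r3:Add2
c7: stall | r0:Mul1,r1:Add3,r2:Mul2,r3:Add2
c8: CDB Add1=7; issue SUB r0<-Add1 | r0:Add1,r1:Add3,r2:Mul2,r3:Add2
c9: stall | r0:Add1,r1:Add3,r2:Mul2,r3:Add2
c10: stall | r0:Add1,r1:Add3,r2:Mul2,r3:Add2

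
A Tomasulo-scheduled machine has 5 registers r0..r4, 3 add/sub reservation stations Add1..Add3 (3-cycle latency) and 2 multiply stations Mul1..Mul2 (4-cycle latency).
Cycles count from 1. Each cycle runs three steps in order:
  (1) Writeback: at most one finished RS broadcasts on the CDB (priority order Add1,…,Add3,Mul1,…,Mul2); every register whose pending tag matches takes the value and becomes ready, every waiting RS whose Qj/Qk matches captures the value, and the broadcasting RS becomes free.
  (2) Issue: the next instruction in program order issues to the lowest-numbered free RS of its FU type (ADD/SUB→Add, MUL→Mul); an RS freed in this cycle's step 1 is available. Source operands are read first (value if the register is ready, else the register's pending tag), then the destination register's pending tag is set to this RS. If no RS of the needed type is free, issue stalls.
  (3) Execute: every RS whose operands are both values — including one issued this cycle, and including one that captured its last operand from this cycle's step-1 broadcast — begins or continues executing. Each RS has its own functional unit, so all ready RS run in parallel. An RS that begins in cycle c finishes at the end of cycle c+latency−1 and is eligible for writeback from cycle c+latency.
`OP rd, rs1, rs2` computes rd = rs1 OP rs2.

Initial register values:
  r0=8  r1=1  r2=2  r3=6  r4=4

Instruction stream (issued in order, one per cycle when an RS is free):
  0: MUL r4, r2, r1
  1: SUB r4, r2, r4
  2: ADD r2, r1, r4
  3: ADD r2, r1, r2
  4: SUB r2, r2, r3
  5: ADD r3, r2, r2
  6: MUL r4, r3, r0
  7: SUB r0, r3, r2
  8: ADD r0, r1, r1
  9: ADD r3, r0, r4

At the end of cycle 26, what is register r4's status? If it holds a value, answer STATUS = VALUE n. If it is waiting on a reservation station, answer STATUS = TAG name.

cycle 1: issue MUL r4<-Mul1 // r0:8,r1:1,r2:2,r3:6,r4:Mul1
cycle 2: issue SUB r4<-Add1 // r0:8,r1:1,r2:2,r3:6,r4:Add1
cycle 3: issue ADD r2<-Add2 // r0:8,r1:1,r2:Add2,r3:6,r4:Add1
cycle 4: issue ADD r2<-Add3 // r0:8,r1:1,r2:Add3,r3:6,r4:Add1
cycle 5: CDB Mul1=2; stall // r0:8,r1:1,r2:Add3,r3:6,r4:Add1
cycle 6: stall // r0:8,r1:1,r2:Add3,r3:6,r4:Add1
cycle 7: stall // r0:8,r1:1,r2:Add3,r3:6,r4:Add1
cycle 8: CDB Add1=0; issue SUB r2<-Add1 // r0:8,r1:1,r2:Add1,r3:6,r4:0
cycle 9: stall // r0:8,r1:1,r2:Add1,r3:6,r4:0
cycle 10: stall // r0:8,r1:1,r2:Add1,r3:6,r4:0
cycle 11: CDB Add2=1; issue ADD r3<-Add2 // r0:8,r1:1,r2:Add1,r3:Add2,r4:0
cycle 12: issue MUL r4<-Mul1 // r0:8,r1:1,r2:Add1,r3:Add2,r4:Mul1
cycle 13: stall // r0:8,r1:1,r2:Add1,r3:Add2,r4:Mul1
cycle 14: CDB Add3=2; issue SUB r0<-Add3 // r0:Add3,r1:1,r2:Add1,r3:Add2,r4:Mul1
cycle 15: stall // r0:Add3,r1:1,r2:Add1,r3:Add2,r4:Mul1
cycle 16: stall // r0:Add3,r1:1,r2:Add1,r3:Add2,r4:Mul1
cycle 17: CDB Add1=-4; issue ADD r0<-Add1 // r0:Add1,r1:1,r2:-4,r3:Add2,r4:Mul1
cycle 18: stall // r0:Add1,r1:1,r2:-4,r3:Add2,r4:Mul1
cycle 19: stall // r0:Add1,r1:1,r2:-4,r3:Add2,r4:Mul1
cycle 20: CDB Add1=2; issue ADD r3<-Add1 // r0:2,r1:1,r2:-4,r3:Add1,r4:Mul1
cycle 21: CDB Add2=-8 // r0:2,r1:1,r2:-4,r3:Add1,r4:Mul1
cycle 22: - // r0:2,r1:1,r2:-4,r3:Add1,r4:Mul1
cycle 23: - // r0:2,r1:1,r2:-4,r3:Add1,r4:Mul1
cycle 24: CDB Add3=-4 // r0:2,r1:1,r2:-4,r3:Add1,r4:Mul1
cycle 25: CDB Mul1=-64 // r0:2,r1:1,r2:-4,r3:Add1,r4:-64
cycle 26: - // r0:2,r1:1,r2:-4,r3:Add1,r4:-64

STATUS = VALUE -64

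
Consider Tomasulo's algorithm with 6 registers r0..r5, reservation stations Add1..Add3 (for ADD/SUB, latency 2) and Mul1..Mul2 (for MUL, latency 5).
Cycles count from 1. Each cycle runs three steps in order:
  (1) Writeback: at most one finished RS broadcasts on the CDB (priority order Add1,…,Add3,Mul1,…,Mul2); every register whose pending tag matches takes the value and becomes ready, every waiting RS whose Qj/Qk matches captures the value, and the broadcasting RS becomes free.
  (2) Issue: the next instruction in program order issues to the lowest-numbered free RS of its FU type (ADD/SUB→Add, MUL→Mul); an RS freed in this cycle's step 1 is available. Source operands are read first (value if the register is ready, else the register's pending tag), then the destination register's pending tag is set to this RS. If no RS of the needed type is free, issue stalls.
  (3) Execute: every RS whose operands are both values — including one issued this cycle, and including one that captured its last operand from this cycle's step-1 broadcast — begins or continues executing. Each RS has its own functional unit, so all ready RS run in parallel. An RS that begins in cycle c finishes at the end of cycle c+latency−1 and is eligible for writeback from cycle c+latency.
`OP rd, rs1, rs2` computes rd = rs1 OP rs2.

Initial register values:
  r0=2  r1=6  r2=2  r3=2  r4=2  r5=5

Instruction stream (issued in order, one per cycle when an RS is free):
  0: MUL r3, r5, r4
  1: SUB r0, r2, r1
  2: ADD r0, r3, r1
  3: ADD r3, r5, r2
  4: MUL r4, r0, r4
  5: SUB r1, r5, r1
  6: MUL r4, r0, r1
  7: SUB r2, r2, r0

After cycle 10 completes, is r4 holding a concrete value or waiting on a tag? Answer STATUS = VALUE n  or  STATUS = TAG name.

STATUS = TAG Mul1

  c1: issue MUL r3<-Mul1  regs: r0:2,r1:6,r2:2,r3:Mul1,r4:2,r5:5
  c2: issue SUB r0<-Add1  regs: r0:Add1,r1:6,r2:2,r3:Mul1,r4:2,r5:5
  c3: issue ADD r0<-Add2  regs: r0:Add2,r1:6,r2:2,r3:Mul1,r4:2,r5:5
  c4: CDB Add1=-4; issue ADD r3<-Add1  regs: r0:Add2,r1:6,r2:2,r3:Add1,r4:2,r5:5
  c5: issue MUL r4<-Mul2  regs: r0:Add2,r1:6,r2:2,r3:Add1,r4:Mul2,r5:5
  c6: CDB Add1=7; issue SUB r1<-Add1  regs: r0:Add2,r1:Add1,r2:2,r3:7,r4:Mul2,r5:5
  c7: CDB Mul1=10; issue MUL r4<-Mul1  regs: r0:Add2,r1:Add1,r2:2,r3:7,r4:Mul1,r5:5
  c8: CDB Add1=-1; issue SUB r2<-Add1  regs: r0:Add2,r1:-1,r2:Add1,r3:7,r4:Mul1,r5:5
  c9: CDB Add2=16  regs: r0:16,r1:-1,r2:Add1,r3:7,r4:Mul1,r5:5
  c10: -  regs: r0:16,r1:-1,r2:Add1,r3:7,r4:Mul1,r5:5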